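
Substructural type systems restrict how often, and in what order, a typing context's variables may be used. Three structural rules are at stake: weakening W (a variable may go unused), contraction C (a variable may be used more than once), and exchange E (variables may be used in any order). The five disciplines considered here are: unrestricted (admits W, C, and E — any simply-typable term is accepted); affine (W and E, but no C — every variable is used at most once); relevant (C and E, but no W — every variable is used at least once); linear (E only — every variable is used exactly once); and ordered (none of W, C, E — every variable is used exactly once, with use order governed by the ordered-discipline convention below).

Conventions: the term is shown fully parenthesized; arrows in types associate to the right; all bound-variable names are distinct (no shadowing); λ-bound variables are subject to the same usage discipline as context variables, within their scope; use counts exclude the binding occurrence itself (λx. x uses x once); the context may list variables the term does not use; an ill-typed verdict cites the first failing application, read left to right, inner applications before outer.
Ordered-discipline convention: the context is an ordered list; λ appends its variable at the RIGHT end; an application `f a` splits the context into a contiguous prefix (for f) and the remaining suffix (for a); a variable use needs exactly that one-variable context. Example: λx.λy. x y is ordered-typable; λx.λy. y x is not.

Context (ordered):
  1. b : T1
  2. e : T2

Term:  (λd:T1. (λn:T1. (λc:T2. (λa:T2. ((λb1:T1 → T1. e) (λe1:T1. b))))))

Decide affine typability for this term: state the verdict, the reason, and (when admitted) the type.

yes — none of b, e, d, n, c, a, b1, e1 used more than once; term : T1 → T1 → T2 → T2 → T2
use counts: b ×1, e ×1, d (λ-bound) ×0, n (λ-bound) ×0, c (λ-bound) ×0, a (λ-bound) ×0, b1 (λ-bound) ×0, e1 (λ-bound) ×0
left-to-right use order: e, b
typing: well-typed — term : T1 → T1 → T2 → T2 → T2
per-discipline verdicts: ordered ✗, linear ✗, affine ✓, relevant ✗, unrestricted ✓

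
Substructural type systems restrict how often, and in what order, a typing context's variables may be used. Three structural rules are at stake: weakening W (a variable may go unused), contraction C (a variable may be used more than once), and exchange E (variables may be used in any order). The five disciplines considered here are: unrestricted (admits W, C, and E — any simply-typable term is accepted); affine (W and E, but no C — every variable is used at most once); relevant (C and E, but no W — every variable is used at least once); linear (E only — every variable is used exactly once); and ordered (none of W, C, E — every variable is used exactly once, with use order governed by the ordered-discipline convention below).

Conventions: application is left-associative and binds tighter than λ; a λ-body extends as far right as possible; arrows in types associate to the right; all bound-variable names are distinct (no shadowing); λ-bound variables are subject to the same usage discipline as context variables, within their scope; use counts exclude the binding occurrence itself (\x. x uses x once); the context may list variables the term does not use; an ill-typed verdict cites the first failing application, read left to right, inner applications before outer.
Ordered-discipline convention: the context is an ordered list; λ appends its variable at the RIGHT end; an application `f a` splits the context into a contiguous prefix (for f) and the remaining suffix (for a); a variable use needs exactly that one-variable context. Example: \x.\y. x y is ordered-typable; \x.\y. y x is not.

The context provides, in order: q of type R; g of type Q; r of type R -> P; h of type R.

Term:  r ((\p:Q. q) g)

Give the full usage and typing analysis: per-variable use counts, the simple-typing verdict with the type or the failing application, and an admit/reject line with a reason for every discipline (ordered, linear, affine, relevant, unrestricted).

usage: q: 1×; g: 1×; r: 1×; h: 0×; p (λ-bound): 0×
left-to-right use order: r, q, g
typing: well-typed at P
ordered ✗ (unused: h, p — weakening required)
linear ✗ (unused: h, p — weakening required)
affine ✓ (at most one use each (q, g, r, h, p))
relevant ✗ (unused: h, p — weakening required)
unrestricted ✓ (simply typable at P; W, C, E all held)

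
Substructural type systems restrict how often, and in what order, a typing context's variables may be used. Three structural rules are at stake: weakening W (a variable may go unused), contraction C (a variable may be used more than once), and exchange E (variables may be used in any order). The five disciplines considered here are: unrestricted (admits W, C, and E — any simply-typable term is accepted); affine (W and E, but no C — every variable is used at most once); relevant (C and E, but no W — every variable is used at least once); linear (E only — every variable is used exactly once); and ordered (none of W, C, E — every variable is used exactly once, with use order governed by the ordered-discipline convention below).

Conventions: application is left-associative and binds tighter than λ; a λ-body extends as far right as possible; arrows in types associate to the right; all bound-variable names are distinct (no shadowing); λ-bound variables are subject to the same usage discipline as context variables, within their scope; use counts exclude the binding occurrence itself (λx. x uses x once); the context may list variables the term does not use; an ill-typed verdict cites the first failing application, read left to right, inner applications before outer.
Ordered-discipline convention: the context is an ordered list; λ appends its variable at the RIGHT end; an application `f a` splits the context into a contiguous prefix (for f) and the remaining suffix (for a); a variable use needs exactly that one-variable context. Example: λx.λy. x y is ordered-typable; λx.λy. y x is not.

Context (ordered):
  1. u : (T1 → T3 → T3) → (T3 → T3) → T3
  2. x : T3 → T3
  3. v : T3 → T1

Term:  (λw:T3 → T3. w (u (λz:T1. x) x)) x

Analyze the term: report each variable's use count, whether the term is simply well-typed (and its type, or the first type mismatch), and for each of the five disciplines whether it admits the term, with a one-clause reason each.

usage: u: 1; x: 3; v: 0; w [bound]: 1; z [bound]: 0
use order (left to right): w, u, x, x, x
typing: ✓ — T3
ordered ✗ (x ×3 used more than once (contraction); v, z left unused)
linear ✗ (x ×3 used more than once (contraction); v, z left unused)
affine ✗ (x ×3 used more than once (contraction))
relevant ✗ (v, z left unused)
unrestricted ✓ (simply typable at T3; W, C, E all held)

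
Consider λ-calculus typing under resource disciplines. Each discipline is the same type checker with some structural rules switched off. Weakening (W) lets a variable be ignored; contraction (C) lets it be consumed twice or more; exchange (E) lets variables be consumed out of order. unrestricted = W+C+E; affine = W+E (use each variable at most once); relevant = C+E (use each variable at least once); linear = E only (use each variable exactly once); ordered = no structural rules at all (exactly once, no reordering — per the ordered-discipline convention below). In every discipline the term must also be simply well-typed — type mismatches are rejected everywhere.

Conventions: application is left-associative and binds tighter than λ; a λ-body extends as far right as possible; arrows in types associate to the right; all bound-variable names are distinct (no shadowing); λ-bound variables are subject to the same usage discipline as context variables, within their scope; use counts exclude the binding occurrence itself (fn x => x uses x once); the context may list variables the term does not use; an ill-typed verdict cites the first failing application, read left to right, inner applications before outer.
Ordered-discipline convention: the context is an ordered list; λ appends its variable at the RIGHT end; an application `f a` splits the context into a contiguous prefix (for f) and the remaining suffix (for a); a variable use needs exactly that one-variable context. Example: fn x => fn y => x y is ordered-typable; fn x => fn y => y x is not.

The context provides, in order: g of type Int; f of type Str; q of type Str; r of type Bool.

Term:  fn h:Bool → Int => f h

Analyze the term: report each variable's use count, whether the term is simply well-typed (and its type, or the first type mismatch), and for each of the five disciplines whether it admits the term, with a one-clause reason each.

usage: g ×0, f ×1, q ×0, r ×0, h [bound] ×1
order of uses: f, h
typing: ill-typed: applying a non-function (Str)
ordered ✗ (a type mismatch blocks all five)
linear ✗ (the type mismatch rejects it)
affine ✗ (not simply typable)
relevant ✗ (fails simple typing)
unrestricted ✗ (a type mismatch blocks all five)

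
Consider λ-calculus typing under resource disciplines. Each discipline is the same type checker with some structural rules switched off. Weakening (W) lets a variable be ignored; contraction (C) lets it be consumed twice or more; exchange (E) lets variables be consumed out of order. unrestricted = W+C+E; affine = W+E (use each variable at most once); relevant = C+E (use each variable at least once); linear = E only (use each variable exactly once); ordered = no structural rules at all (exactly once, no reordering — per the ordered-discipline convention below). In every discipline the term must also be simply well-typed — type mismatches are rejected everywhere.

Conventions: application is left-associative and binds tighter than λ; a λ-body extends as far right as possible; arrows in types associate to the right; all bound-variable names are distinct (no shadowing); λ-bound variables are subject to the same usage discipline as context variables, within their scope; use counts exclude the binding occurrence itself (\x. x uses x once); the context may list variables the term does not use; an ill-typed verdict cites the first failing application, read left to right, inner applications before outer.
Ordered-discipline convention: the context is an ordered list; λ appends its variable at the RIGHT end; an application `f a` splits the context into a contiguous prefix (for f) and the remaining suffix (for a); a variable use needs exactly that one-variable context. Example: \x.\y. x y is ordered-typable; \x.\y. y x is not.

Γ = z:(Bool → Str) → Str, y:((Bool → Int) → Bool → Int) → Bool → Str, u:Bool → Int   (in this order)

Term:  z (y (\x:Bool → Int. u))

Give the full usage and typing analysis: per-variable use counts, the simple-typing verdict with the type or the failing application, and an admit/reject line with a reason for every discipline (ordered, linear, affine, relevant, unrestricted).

variable uses: z: 1×; y: 1×; u: 1×; x [bound]: 0×
order of uses: z, y, u
typing: well-typed — term : Str
ordered: ✗, needs weakening: x unused
linear: ✗, needs weakening: x unused
affine: ✓, at most one use each (z, y, u, x)
relevant: ✗, needs weakening: x unused
unrestricted: ✓, type-checks (Str) and nothing is barred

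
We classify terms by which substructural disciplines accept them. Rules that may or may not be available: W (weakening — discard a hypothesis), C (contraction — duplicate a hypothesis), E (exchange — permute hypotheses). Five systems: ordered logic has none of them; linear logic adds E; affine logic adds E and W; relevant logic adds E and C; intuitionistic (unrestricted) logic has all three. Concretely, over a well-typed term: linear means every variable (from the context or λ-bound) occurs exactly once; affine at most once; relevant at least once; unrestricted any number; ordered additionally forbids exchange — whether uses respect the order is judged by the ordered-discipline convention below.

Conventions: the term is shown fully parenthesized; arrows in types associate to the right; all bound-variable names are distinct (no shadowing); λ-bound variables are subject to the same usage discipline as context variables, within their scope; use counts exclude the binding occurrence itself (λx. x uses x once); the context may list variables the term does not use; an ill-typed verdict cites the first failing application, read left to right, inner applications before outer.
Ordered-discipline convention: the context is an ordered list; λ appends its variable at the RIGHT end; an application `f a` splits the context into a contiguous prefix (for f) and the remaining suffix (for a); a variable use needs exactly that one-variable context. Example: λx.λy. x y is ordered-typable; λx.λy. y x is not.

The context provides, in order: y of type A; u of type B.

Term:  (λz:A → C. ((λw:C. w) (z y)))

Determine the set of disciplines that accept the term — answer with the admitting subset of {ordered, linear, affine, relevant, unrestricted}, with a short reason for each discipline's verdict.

admitting disciplines: affine, unrestricted
variable uses: y ×1; u ×0; z [bound] ×1; w [bound] ×1
use order (left to right): w, z, y
typing: the term checks, with type (A → C) → C
ordered ✗ (needs weakening: u unused)
linear ✗ (needs weakening: u unused)
affine ✓ (at most one use each (y, u, z, w))
relevant ✗ (needs weakening: u unused)
unrestricted ✓ (well-typed at (A → C) → C; no restrictions here)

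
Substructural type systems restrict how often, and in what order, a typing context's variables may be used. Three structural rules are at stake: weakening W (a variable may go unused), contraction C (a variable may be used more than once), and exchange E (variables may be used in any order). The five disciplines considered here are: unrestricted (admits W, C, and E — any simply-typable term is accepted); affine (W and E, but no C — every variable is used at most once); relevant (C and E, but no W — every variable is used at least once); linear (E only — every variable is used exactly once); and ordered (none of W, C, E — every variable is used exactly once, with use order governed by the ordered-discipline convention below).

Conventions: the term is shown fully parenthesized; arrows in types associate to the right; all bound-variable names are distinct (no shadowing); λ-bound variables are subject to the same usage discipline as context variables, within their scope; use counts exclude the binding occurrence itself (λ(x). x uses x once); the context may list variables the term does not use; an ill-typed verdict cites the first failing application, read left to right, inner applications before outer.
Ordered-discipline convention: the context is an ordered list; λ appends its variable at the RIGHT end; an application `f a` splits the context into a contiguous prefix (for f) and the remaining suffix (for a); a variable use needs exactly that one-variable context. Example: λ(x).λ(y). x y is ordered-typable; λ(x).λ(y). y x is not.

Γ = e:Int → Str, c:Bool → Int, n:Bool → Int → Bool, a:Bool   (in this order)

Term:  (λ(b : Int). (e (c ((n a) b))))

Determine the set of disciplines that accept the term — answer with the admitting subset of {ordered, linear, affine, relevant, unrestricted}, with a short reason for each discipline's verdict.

admitted by: ordered, linear, affine, relevant, unrestricted
use counts: e=1; c=1; n=1; a=1; b (bound)=1
use order (left to right): e, c, n, a, b
typing: the term checks, with type Int → Str
ordered ✓ (single-use (e, c, n, a, b), ordered derivation ok)
linear ✓ (e, c, n, a, b: one use apiece)
affine ✓ (at most one use each (e, c, n, a, b))
relevant ✓ (none of e, c, n, a, b goes unused)
unrestricted ✓ (typability at Int → Str is all that's needed)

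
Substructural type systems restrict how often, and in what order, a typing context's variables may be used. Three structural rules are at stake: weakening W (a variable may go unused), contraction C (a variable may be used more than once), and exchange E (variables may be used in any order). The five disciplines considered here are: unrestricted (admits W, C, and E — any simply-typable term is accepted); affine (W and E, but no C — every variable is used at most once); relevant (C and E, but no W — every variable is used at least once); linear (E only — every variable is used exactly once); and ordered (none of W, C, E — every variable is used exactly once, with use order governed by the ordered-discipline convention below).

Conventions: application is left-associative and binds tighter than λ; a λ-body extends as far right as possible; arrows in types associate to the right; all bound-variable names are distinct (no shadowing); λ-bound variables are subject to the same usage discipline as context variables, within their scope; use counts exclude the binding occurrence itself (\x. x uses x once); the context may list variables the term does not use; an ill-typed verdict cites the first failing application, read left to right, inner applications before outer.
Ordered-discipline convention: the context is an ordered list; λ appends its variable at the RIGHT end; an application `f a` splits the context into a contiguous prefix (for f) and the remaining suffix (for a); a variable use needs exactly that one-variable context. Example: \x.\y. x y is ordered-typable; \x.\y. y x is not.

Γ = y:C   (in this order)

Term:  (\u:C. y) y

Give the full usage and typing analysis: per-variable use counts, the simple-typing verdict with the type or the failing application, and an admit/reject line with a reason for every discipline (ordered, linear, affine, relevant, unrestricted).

counts: y: 2; u [bound]: 0
uses in reading order: y, y
typing: well-typed — term : C
ordered: ✗, uses contraction: y ×2; unused: u — weakening required
linear: ✗, uses contraction: y ×2; unused: u — weakening required
affine: ✗, uses contraction: y ×2
relevant: ✗, unused: u — weakening required
unrestricted: ✓, typability at C is all that's needed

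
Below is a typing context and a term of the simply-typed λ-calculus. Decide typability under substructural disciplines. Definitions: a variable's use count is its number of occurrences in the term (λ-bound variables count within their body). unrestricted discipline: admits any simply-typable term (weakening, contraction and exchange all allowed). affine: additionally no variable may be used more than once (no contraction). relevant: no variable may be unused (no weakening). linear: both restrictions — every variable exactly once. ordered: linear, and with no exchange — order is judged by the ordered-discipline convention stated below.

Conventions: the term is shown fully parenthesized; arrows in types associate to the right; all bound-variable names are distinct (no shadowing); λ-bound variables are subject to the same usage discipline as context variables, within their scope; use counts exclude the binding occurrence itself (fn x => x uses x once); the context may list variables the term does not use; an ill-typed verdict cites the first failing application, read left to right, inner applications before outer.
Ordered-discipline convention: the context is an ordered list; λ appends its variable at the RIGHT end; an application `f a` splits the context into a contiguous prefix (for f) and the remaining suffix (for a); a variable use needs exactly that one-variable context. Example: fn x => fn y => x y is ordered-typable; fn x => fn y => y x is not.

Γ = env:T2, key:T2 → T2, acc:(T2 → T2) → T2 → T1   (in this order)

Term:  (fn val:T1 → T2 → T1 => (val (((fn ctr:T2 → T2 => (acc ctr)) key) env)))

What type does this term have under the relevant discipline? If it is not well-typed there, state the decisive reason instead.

term : (T1 → T2 → T1) → T2 → T1
counts: env: 1; key: 1; acc: 1; val [bound]: 1; ctr [bound]: 1
left-to-right use order: val, acc, ctr, key, env
typing: well-typed — term : (T1 → T2 → T1) → T2 → T1
per-discipline verdicts: ordered ✗, linear ✓, affine ✓, relevant ✓, unrestricted ✓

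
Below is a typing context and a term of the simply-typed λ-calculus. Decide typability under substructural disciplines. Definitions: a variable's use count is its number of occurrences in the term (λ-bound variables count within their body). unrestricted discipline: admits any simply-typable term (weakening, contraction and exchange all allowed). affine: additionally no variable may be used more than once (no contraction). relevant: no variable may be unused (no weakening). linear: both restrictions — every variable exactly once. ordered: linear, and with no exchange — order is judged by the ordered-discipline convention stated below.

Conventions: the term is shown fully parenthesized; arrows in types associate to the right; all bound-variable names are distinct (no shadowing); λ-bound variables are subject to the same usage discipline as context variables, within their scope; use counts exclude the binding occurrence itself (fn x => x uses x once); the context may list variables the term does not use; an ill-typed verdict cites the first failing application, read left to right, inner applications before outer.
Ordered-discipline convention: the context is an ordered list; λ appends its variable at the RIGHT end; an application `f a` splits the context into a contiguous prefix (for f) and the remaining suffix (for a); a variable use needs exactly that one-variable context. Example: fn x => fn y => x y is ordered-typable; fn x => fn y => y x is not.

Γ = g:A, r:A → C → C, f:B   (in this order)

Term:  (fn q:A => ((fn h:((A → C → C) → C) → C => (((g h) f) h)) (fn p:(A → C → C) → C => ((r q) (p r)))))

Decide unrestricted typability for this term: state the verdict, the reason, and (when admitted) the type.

no — not simply typable
usage: g: 1, r: 2, f: 1, q (λ-bound): 1, h (λ-bound): 2, p (λ-bound): 1
uses in reading order: g, h, f, h, r, q, p, r
typing: ill-typed: applying a non-function (A)
all disciplines: ordered ✗; linear ✗; affine ✗; relevant ✗; unrestricted ✗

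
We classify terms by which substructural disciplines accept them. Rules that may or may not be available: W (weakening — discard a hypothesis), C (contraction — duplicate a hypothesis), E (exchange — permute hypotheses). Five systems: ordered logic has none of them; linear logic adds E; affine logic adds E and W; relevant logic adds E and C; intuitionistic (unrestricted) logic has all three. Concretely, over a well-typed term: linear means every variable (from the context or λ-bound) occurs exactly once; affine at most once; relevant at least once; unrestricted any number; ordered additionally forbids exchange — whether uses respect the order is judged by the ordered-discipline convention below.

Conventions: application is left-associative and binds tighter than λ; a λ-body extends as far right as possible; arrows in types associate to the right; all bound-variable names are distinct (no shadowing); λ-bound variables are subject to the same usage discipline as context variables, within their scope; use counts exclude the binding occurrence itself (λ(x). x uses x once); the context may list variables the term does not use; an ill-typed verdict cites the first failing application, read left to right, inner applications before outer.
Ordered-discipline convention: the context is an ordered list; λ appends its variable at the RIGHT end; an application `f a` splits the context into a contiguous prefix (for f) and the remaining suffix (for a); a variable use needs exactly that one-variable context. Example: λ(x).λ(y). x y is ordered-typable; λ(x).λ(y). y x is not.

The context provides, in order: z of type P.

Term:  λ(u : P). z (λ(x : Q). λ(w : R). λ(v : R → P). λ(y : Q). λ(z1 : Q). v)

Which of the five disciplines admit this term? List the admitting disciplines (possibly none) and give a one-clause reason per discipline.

accepted by: none
use counts: z: 1; u [bound]: 0; x [bound]: 0; w [bound]: 0; v [bound]: 1; y [bound]: 0; z1 [bound]: 0
uses in reading order: z, v
typing: ill-typed: applying a non-function (P)
ordered: ✗, a type mismatch blocks all five
linear: ✗, the type mismatch rejects it
affine: ✗, not simply typable
relevant: ✗, fails simple typing
unrestricted: ✗, a type mismatch blocks all five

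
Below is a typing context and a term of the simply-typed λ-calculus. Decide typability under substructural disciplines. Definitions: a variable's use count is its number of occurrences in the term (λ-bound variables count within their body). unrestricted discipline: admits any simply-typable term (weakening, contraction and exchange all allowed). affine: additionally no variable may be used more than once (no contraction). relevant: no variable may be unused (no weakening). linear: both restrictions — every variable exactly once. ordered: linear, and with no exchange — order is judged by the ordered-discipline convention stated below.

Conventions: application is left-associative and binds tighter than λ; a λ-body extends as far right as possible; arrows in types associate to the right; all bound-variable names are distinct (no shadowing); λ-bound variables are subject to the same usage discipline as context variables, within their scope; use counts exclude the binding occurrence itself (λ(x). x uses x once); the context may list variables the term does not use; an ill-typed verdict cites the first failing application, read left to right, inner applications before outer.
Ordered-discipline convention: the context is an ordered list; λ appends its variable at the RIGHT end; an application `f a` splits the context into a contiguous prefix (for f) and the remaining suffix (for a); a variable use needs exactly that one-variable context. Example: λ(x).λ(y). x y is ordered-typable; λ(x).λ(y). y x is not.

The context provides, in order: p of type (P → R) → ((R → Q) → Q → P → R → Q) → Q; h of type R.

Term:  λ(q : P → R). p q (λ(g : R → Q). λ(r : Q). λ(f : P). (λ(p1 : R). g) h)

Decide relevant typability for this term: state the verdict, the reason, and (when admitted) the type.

no — unused: r, f, p1 — weakening required
counts: p: 1×; h: 1×; q (bound): 1×; g (bound): 1×; r (bound): 0×; f (bound): 0×; p1 (bound): 0×
order of uses: p, q, g, h
typing: well-typed — term : (P → R) → Q
all disciplines: ordered ✗ | linear ✗ | affine ✓ | relevant ✗ | unrestricted ✓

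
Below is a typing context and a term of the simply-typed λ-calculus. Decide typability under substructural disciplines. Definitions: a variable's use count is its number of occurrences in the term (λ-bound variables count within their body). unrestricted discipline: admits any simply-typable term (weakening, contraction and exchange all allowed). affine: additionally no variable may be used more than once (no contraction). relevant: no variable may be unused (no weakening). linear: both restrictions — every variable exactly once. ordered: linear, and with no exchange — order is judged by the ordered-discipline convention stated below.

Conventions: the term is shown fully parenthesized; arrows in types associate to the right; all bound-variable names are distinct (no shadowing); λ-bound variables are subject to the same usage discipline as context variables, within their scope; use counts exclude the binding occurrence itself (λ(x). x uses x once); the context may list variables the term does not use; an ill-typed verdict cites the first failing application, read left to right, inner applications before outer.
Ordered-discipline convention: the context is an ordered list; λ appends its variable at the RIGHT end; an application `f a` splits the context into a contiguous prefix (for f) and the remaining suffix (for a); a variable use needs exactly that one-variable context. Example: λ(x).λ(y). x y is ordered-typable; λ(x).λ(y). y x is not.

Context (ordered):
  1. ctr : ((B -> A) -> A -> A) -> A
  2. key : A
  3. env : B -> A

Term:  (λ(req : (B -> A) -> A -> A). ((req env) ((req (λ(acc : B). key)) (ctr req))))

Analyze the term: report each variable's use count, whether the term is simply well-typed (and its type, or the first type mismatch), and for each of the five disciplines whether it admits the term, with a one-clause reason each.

use counts: ctr=1, key=1, env=1, req (λ-bound)=3, acc (λ-bound)=0
use order (left to right): req, env, req, key, ctr, req
typing: well-typed at ((B -> A) -> A -> A) -> A
ordered: ✗ — req ×3 used more than once (contraction); needs weakening: acc unused
linear: ✗ — req ×3 used more than once (contraction); needs weakening: acc unused
affine: ✗ — req ×3 used more than once (contraction)
relevant: ✗ — needs weakening: acc unused
unrestricted: ✓ — typability at ((B -> A) -> A -> A) -> A is all that's needed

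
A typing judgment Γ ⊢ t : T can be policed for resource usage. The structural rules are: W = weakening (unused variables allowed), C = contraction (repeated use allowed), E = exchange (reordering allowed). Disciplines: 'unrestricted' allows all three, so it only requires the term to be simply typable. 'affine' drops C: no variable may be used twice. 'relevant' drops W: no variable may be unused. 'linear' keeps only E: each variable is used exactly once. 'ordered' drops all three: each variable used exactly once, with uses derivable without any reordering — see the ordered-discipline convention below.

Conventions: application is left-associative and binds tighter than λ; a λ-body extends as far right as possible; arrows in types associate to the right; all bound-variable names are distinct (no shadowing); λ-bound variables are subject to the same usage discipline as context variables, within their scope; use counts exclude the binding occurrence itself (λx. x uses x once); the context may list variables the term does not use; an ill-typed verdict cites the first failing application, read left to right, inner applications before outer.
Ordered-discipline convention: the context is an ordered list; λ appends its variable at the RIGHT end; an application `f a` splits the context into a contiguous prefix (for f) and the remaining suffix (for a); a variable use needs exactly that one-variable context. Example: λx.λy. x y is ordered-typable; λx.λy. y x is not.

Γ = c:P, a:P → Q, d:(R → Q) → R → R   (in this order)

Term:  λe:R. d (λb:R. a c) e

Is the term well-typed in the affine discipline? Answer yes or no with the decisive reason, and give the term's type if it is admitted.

yes — c, a, d, e, b: no repeats, contraction unneeded; term : R → R
counts: c ×1; a ×1; d ×1; e (λ-bound) ×1; b (λ-bound) ×0
uses in reading order: d, a, c, e
typing: the term checks, with type R → R
per-discipline verdicts: ordered ✗, linear ✗, affine ✓, relevant ✗, unrestricted ✓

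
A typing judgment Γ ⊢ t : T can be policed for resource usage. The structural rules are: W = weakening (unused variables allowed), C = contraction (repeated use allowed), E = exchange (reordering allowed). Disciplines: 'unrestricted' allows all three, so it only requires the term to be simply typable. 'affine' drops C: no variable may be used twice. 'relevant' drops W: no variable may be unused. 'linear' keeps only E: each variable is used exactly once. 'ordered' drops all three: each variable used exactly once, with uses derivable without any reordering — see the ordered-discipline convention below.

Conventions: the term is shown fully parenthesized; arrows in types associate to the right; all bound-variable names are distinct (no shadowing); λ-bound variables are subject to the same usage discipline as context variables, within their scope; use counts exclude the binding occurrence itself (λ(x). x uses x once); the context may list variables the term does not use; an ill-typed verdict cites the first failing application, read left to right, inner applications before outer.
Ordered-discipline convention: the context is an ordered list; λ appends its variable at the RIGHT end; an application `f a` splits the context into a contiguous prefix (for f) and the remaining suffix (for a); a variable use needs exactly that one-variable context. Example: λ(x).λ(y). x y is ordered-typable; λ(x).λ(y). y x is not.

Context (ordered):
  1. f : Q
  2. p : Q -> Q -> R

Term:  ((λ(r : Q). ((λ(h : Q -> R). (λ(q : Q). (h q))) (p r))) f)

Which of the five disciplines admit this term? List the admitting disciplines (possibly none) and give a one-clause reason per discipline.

admitting disciplines: linear, affine, relevant, unrestricted
use counts: f: 1, p: 1, r [bound]: 1, h [bound]: 1, q [bound]: 1
order of uses: h, q, p, r, f
typing: well-typed — term : Q -> R
ordered: ✗, needs exchange: uses follow h, q, p, r, f
linear: ✓, single use per variable (f, p, r, h, q)
affine: ✓, none of f, p, r, h, q used more than once
relevant: ✓, none of f, p, r, h, q goes unused
unrestricted: ✓, well-typed at Q -> R; no restrictions here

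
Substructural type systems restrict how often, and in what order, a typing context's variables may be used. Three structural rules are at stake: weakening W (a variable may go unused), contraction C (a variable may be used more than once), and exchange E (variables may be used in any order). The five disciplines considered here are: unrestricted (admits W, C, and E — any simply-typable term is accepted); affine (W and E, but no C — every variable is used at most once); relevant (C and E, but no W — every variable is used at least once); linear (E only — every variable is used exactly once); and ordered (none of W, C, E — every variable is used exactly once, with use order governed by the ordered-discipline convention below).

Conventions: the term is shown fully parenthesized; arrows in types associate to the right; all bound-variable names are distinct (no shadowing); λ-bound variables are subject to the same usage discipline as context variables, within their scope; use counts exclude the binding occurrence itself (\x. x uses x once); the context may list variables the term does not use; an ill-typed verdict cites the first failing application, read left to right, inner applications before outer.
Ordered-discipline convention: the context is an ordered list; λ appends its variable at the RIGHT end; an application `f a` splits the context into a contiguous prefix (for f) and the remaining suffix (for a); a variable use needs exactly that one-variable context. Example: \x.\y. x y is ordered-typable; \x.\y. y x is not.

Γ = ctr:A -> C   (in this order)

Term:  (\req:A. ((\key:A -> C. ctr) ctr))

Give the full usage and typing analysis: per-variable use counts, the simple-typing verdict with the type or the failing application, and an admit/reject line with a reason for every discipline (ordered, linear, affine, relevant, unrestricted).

use counts: ctr: 2, req (λ-bound): 0, key (λ-bound): 0
left-to-right use order: ctr, ctr
typing: the term checks, with type A -> A -> C
ordered ✗ (repeated use of ctr ×2; needs weakening: req, key unused)
linear ✗ (repeated use of ctr ×2; needs weakening: req, key unused)
affine ✗ (repeated use of ctr ×2)
relevant ✗ (needs weakening: req, key unused)
unrestricted ✓ (typability at A -> A -> C is all that's needed)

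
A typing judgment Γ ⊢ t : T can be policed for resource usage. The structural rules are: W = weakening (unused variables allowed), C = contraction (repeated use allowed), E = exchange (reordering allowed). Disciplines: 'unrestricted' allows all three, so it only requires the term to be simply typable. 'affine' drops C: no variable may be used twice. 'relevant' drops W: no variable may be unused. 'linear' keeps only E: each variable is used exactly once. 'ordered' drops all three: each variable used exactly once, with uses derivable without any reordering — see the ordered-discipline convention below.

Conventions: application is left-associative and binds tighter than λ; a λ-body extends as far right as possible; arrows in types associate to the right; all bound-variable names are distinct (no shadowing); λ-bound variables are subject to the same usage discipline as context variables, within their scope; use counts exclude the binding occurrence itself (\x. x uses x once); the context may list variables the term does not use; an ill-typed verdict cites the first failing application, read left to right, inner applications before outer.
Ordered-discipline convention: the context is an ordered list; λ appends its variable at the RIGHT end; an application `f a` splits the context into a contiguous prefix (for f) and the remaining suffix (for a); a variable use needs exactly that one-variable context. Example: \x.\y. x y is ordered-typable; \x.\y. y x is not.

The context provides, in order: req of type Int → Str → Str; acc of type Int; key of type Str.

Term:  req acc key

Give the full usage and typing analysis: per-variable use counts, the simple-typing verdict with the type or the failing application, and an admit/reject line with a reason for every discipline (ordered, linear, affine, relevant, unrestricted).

variable uses: req: 1×, acc: 1×, key: 1×
use order (left to right): req, acc, key
typing: ✓ — Str
ordered: ✓, single-use (req, acc, key), ordered derivation ok
linear: ✓, req, acc, key: one use apiece
affine: ✓, req, acc, key: no repeats, contraction unneeded
relevant: ✓, req, acc, key: all used, weakening unneeded
unrestricted: ✓, simply typable at Str; W, C, E all held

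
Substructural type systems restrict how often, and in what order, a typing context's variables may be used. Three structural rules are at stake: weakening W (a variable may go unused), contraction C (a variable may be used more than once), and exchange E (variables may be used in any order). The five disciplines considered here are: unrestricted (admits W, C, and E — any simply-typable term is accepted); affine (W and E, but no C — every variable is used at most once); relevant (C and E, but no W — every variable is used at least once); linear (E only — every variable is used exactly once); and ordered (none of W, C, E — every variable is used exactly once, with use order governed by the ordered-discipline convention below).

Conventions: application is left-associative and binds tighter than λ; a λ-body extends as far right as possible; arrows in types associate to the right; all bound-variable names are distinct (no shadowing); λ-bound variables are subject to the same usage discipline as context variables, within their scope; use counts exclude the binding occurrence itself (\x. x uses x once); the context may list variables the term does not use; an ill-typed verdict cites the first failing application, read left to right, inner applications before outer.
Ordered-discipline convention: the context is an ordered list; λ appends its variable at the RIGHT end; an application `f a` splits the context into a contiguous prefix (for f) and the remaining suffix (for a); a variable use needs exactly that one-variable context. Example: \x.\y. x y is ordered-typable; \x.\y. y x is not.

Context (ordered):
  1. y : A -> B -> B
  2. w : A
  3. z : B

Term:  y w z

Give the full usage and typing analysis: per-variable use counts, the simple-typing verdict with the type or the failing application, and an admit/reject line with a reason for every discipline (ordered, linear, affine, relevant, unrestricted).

use counts: y: 1; w: 1; z: 1
order of uses: y, w, z
typing: well-typed at B
ordered: ✓, y, w, z once each; derivable with no W/C/E
linear: ✓, single use per variable (y, w, z)
affine: ✓, at most one use each (y, w, z)
relevant: ✓, none of y, w, z goes unused
unrestricted: ✓, typability at B is all that's needed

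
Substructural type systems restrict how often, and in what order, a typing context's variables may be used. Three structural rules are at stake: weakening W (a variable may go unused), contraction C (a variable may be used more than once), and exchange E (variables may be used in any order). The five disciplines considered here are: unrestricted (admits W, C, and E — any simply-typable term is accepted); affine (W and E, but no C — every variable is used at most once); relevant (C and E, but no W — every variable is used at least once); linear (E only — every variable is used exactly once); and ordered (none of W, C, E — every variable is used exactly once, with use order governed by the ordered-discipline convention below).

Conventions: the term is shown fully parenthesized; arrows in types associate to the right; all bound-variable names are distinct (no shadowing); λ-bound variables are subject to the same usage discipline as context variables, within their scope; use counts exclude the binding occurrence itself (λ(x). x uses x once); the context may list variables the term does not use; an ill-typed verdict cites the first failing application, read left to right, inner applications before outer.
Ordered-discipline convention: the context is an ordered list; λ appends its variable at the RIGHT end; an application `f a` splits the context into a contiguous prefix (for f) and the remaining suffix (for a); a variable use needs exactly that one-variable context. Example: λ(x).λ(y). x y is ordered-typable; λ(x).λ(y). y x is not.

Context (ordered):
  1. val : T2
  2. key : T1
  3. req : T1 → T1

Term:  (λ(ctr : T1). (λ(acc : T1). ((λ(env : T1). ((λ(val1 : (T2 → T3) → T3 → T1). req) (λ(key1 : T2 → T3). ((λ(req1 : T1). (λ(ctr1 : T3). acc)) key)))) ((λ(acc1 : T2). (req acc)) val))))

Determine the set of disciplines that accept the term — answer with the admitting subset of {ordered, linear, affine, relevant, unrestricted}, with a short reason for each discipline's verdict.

admitted in: unrestricted
usage: val: 1; key: 1; req: 2; ctr [bound]: 0; acc [bound]: 2; env [bound]: 0; val1 [bound]: 0; key1 [bound]: 0; req1 [bound]: 0; ctr1 [bound]: 0; acc1 [bound]: 0
order of uses: req, acc, key, req, acc, val
typing: ✓ — T1 → T1 → T1 → T1
ordered ✗ (needs contraction — req ×2, acc ×2; ctr, env, val1, key1, req1, ctr1, acc1 left unused)
linear ✗ (needs contraction — req ×2, acc ×2; ctr, env, val1, key1, req1, ctr1, acc1 left unused)
affine ✗ (needs contraction — req ×2, acc ×2)
relevant ✗ (ctr, env, val1, key1, req1, ctr1, acc1 left unused)
unrestricted ✓ (type-checks (T1 → T1 → T1 → T1) and nothing is barred)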